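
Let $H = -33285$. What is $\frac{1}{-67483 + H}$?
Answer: $- \frac{1}{100768} \approx -9.9238 \cdot 10^{-6}$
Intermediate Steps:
$\frac{1}{-67483 + H} = \frac{1}{-67483 - 33285} = \frac{1}{-100768} = - \frac{1}{100768}$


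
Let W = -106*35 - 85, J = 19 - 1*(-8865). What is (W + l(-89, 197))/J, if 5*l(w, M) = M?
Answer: -9389/22210 ≈ -0.42274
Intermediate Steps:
l(w, M) = M/5
J = 8884 (J = 19 + 8865 = 8884)
W = -3795 (W = -3710 - 85 = -3795)
(W + l(-89, 197))/J = (-3795 + (⅕)*197)/8884 = (-3795 + 197/5)*(1/8884) = -18778/5*1/8884 = -9389/22210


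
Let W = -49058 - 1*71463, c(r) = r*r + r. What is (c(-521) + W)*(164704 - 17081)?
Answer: 22202351577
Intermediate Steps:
c(r) = r + r**2 (c(r) = r**2 + r = r + r**2)
W = -120521 (W = -49058 - 71463 = -120521)
(c(-521) + W)*(164704 - 17081) = (-521*(1 - 521) - 120521)*(164704 - 17081) = (-521*(-520) - 120521)*147623 = (270920 - 120521)*147623 = 150399*147623 = 22202351577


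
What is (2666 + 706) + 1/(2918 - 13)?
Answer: 9795661/2905 ≈ 3372.0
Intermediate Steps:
(2666 + 706) + 1/(2918 - 13) = 3372 + 1/2905 = 9795661/2905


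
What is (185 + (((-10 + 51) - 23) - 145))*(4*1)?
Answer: 232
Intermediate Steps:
(185 + (((-10 + 51) - 23) - 145))*(4*1) = (185 + ((41 - 23) - 145))*4 = (185 + (18 - 145))*4 = (185 - 127)*4 = 58*4 = 232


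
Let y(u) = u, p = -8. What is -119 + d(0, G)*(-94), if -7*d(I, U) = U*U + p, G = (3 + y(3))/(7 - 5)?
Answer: -739/7 ≈ -105.57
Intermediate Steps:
G = 3 (G = (3 + 3)/(7 - 5) = 6/2 = 6*(½) = 3)
d(I, U) = 8/7 - U²/7 (d(I, U) = -(U*U - 8)/7 = -(U² - 8)/7 = -(-8 + U²)/7 = 8/7 - U²/7)
-119 + d(0, G)*(-94) = -119 + (8/7 - ⅐*3²)*(-94) = -119 + (8/7 - ⅐*9)*(-94) = -119 + (8/7 - 9/7)*(-94) = -119 - ⅐*(-94) = -119 + 94/7 = -739/7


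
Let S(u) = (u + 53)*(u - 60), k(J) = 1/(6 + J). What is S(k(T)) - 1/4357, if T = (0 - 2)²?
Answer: -1385826733/435700 ≈ -3180.7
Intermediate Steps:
T = 4 (T = (-2)² = 4)
S(u) = (-60 + u)*(53 + u) (S(u) = (53 + u)*(-60 + u) = (-60 + u)*(53 + u))
S(k(T)) - 1/4357 = (-3180 + (1/(6 + 4))² - 7/(6 + 4)) - 1/4357 = (-3180 + (1/10)² - 7/10) - 1*1/4357 = (-3180 + (⅒)² - 7*⅒) - 1/4357 = (-3180 + 1/100 - 7/10) - 1/4357 = -318069/100 - 1/4357 = -1385826733/435700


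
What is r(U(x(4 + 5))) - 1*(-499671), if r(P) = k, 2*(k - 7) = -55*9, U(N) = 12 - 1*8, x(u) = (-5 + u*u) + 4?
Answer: 998861/2 ≈ 4.9943e+5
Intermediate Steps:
x(u) = -1 + u² (x(u) = (-5 + u²) + 4 = -1 + u²)
U(N) = 4 (U(N) = 12 - 8 = 4)
k = -481/2 (k = 7 + (-55*9)/2 = 7 + (½)*(-495) = 7 - 495/2 = -481/2 ≈ -240.50)
r(P) = -481/2
r(U(x(4 + 5))) - 1*(-499671) = -481/2 - 1*(-499671) = -481/2 + 499671 = 998861/2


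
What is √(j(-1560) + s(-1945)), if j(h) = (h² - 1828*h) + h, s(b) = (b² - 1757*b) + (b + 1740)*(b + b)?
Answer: 2*√3320390 ≈ 3644.4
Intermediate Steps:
s(b) = b² - 1757*b + 2*b*(1740 + b) (s(b) = (b² - 1757*b) + (1740 + b)*(2*b) = (b² - 1757*b) + 2*b*(1740 + b) = b² - 1757*b + 2*b*(1740 + b))
j(h) = h² - 1827*h
√(j(-1560) + s(-1945)) = √(-1560*(-1827 - 1560) - 1945*(1723 + 3*(-1945))) = √(-1560*(-3387) - 1945*(1723 - 5835)) = √(5283720 - 1945*(-4112)) = √(5283720 + 7997840) = √13281560 = 2*√3320390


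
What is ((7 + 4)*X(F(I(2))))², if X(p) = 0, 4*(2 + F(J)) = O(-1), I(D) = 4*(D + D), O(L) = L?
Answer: 0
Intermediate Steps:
I(D) = 8*D (I(D) = 4*(2*D) = 8*D)
F(J) = -9/4 (F(J) = -2 + (¼)*(-1) = -2 - ¼ = -9/4)
((7 + 4)*X(F(I(2))))² = ((7 + 4)*0)² = (11*0)² = 0² = 0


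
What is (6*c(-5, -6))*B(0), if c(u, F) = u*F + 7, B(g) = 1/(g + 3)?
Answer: 74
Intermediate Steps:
B(g) = 1/(3 + g)
c(u, F) = 7 + F*u (c(u, F) = F*u + 7 = 7 + F*u)
(6*c(-5, -6))*B(0) = (6*(7 - 6*(-5)))/(3 + 0) = (6*(7 + 30))/3 = (6*37)*(1/3) = 222*(1/3) = 74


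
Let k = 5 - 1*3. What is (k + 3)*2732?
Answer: 13660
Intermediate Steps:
k = 2 (k = 5 - 3 = 2)
(k + 3)*2732 = (2 + 3)*2732 = 5*2732 = 13660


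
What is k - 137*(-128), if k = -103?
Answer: 17433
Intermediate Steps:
k - 137*(-128) = -103 - 137*(-128) = -103 + 17536 = 17433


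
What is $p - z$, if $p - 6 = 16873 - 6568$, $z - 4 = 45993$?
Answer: $-35686$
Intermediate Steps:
$z = 45997$ ($z = 4 + 45993 = 45997$)
$p = 10311$ ($p = 6 + \left(16873 - 6568\right) = 6 + 10305 = 10311$)
$p - z = 10311 - 45997 = -35686$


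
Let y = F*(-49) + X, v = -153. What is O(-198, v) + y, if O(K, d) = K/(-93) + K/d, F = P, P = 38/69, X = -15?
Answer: -1402243/36363 ≈ -38.562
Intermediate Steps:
P = 38/69 (P = 38*(1/69) = 38/69 ≈ 0.55072)
F = 38/69 ≈ 0.55072
O(K, d) = -K/93 + K/d (O(K, d) = K*(-1/93) + K/d = -K/93 + K/d)
y = -2897/69 (y = (38/69)*(-49) - 15 = -1862/69 - 15 = -2897/69 ≈ -41.985)
O(-198, v) + y = (-1/93*(-198) - 198/(-153)) - 2897/69 = (66/31 - 198*(-1/153)) - 2897/69 = (66/31 + 22/17) - 2897/69 = 1804/527 - 2897/69 = -1402243/36363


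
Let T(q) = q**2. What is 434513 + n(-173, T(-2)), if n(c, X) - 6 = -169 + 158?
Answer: 434508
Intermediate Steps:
n(c, X) = -5 (n(c, X) = 6 + (-169 + 158) = 6 - 11 = -5)
434513 + n(-173, T(-2)) = 434513 - 5 = 434508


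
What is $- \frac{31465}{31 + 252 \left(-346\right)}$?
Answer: $\frac{31465}{87161} \approx 0.361$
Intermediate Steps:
$- \frac{31465}{31 + 252 \left(-346\right)} = - \frac{31465}{31 - 87192} = - \frac{31465}{-87161} = \left(-31465\right) \left(- \frac{1}{87161}\right) = \frac{31465}{87161}$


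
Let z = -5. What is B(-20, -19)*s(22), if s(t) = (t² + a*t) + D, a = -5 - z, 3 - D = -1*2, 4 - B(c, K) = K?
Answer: 11247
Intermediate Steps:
B(c, K) = 4 - K
D = 5 (D = 3 - (-1)*2 = 3 - 1*(-2) = 3 + 2 = 5)
a = 0 (a = -5 - 1*(-5) = -5 + 5 = 0)
s(t) = 5 + t² (s(t) = (t² + 0*t) + 5 = (t² + 0) + 5 = t² + 5 = 5 + t²)
B(-20, -19)*s(22) = (4 - 1*(-19))*(5 + 22²) = (4 + 19)*(5 + 484) = 23*489 = 11247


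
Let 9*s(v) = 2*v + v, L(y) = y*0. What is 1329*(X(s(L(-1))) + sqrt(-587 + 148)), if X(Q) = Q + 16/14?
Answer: 10632/7 + 1329*I*sqrt(439) ≈ 1518.9 + 27846.0*I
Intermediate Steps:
L(y) = 0
s(v) = v/3 (s(v) = (2*v + v)/9 = (3*v)/9 = v/3)
X(Q) = 8/7 + Q (X(Q) = Q + 16*(1/14) = Q + 8/7 = 8/7 + Q)
1329*(X(s(L(-1))) + sqrt(-587 + 148)) = 1329*((8/7 + (1/3)*0) + sqrt(-587 + 148)) = 1329*((8/7 + 0) + sqrt(-439)) = 1329*(8/7 + I*sqrt(439)) = 10632/7 + 1329*I*sqrt(439)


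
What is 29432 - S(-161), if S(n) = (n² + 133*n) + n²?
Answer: -997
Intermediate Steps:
S(n) = 2*n² + 133*n
29432 - S(-161) = 29432 - (-161)*(133 + 2*(-161)) = 29432 - (-161)*(133 - 322) = 29432 - (-161)*(-189) = 29432 - 1*30429 = 29432 - 30429 = -997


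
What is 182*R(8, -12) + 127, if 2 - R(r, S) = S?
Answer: 2675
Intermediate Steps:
R(r, S) = 2 - S
182*R(8, -12) + 127 = 182*(2 - 1*(-12)) + 127 = 182*(2 + 12) + 127 = 182*14 + 127 = 2548 + 127 = 2675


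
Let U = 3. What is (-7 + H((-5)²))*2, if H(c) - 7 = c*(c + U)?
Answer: 1400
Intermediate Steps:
H(c) = 7 + c*(3 + c) (H(c) = 7 + c*(c + 3) = 7 + c*(3 + c))
(-7 + H((-5)²))*2 = (-7 + (7 + ((-5)²)² + 3*(-5)²))*2 = (-7 + (7 + 25² + 3*25))*2 = (-7 + (7 + 625 + 75))*2 = (-7 + 707)*2 = 700*2 = 1400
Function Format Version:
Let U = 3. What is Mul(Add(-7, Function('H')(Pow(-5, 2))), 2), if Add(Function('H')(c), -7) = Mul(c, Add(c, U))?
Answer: 1400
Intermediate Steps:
Function('H')(c) = Add(7, Mul(c, Add(3, c))) (Function('H')(c) = Add(7, Mul(c, Add(c, 3))) = Add(7, Mul(c, Add(3, c))))
Mul(Add(-7, Function('H')(Pow(-5, 2))), 2) = Mul(Add(-7, Add(7, Pow(Pow(-5, 2), 2), Mul(3, Pow(-5, 2)))), 2) = Mul(Add(-7, Add(7, Pow(25, 2), Mul(3, 25))), 2) = Mul(Add(-7, Add(7, 625, 75)), 2) = Mul(Add(-7, 707), 2) = Mul(700, 2) = 1400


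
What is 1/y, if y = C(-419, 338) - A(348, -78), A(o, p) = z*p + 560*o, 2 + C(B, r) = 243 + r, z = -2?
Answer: -1/194457 ≈ -5.1425e-6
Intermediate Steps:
C(B, r) = 241 + r (C(B, r) = -2 + (243 + r) = 241 + r)
A(o, p) = -2*p + 560*o
y = -194457 (y = (241 + 338) - (-2*(-78) + 560*348) = 579 - (156 + 194880) = 579 - 1*195036 = 579 - 195036 = -194457)
1/y = 1/(-194457) = -1/194457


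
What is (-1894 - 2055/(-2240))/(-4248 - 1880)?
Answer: 848101/2745344 ≈ 0.30892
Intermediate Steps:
(-1894 - 2055/(-2240))/(-4248 - 1880) = (-1894 - 2055*(-1/2240))/(-6128) = (-1894 + 411/448)*(-1/6128) = -848101/448*(-1/6128) = 848101/2745344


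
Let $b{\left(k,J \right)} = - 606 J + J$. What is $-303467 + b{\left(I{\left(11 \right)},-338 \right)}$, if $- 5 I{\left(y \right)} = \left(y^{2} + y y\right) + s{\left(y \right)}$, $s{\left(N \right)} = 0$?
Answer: $-98977$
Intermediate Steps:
$I{\left(y \right)} = - \frac{2 y^{2}}{5}$ ($I{\left(y \right)} = - \frac{\left(y^{2} + y y\right) + 0}{5} = - \frac{\left(y^{2} + y^{2}\right) + 0}{5} = - \frac{2 y^{2} + 0}{5} = - \frac{2 y^{2}}{5}$)
$b{\left(k,J \right)} = - 605 J$
$-303467 + b{\left(I{\left(11 \right)},-338 \right)} = -303467 - -204490 = -303467 + 204490 = -98977$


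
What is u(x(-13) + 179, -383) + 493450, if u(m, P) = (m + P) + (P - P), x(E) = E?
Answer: 493233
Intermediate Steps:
u(m, P) = P + m (u(m, P) = (P + m) + 0 = P + m)
u(x(-13) + 179, -383) + 493450 = (-383 + (-13 + 179)) + 493450 = (-383 + 166) + 493450 = -217 + 493450 = 493233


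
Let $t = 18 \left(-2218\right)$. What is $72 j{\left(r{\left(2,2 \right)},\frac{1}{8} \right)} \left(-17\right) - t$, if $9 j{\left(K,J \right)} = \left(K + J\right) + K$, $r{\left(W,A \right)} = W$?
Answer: $39363$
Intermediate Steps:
$t = -39924$
$j{\left(K,J \right)} = \frac{J}{9} + \frac{2 K}{9}$ ($j{\left(K,J \right)} = \frac{\left(K + J\right) + K}{9} = \frac{\left(J + K\right) + K}{9} = \frac{J + 2 K}{9} = \frac{J}{9} + \frac{2 K}{9}$)
$72 j{\left(r{\left(2,2 \right)},\frac{1}{8} \right)} \left(-17\right) - t = 72 \left(\frac{1}{9 \cdot 8} + \frac{2}{9} \cdot 2\right) \left(-17\right) - -39924 = 72 \left(\frac{1}{9} \cdot \frac{1}{8} + \frac{4}{9}\right) \left(-17\right) + 39924 = 72 \left(\frac{1}{72} + \frac{4}{9}\right) \left(-17\right) + 39924 = 72 \cdot \frac{11}{24} \left(-17\right) + 39924 = 33 \left(-17\right) + 39924 = -561 + 39924 = 39363$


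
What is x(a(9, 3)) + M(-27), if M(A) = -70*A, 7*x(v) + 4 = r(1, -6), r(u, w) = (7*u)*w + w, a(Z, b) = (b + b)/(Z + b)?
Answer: 13178/7 ≈ 1882.6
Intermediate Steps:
a(Z, b) = 2*b/(Z + b) (a(Z, b) = (2*b)/(Z + b) = 2*b/(Z + b))
r(u, w) = w + 7*u*w (r(u, w) = 7*u*w + w = w + 7*u*w)
x(v) = -52/7 (x(v) = -4/7 + (-6*(1 + 7*1))/7 = -4/7 + (-6*(1 + 7))/7 = -4/7 + (-6*8)/7 = -4/7 + (⅐)*(-48) = -4/7 - 48/7 = -52/7)
x(a(9, 3)) + M(-27) = -52/7 - 70*(-27) = -52/7 + 1890 = 13178/7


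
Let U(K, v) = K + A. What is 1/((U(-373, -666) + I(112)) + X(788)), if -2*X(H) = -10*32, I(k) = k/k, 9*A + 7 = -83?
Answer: -1/222 ≈ -0.0045045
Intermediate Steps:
A = -10 (A = -7/9 + (⅑)*(-83) = -7/9 - 83/9 = -10)
I(k) = 1
U(K, v) = -10 + K (U(K, v) = K - 10 = -10 + K)
X(H) = 160 (X(H) = -(-5)*32 = -½*(-320) = 160)
1/((U(-373, -666) + I(112)) + X(788)) = 1/(((-10 - 373) + 1) + 160) = 1/((-383 + 1) + 160) = 1/(-382 + 160) = 1/(-222) = -1/222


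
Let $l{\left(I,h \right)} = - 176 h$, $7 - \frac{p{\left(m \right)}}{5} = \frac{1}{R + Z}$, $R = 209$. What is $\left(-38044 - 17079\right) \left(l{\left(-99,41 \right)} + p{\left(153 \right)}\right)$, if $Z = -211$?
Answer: $\frac{791400911}{2} \approx 3.957 \cdot 10^{8}$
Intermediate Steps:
$p{\left(m \right)} = \frac{75}{2}$ ($p{\left(m \right)} = 35 - \frac{5}{209 - 211} = 35 - \frac{5}{-2} = 35 - - \frac{5}{2} = 35 + \frac{5}{2} = \frac{75}{2}$)
$\left(-38044 - 17079\right) \left(l{\left(-99,41 \right)} + p{\left(153 \right)}\right) = \left(-38044 - 17079\right) \left(\left(-176\right) 41 + \frac{75}{2}\right) = - 55123 \left(-7216 + \frac{75}{2}\right) = \left(-55123\right) \left(- \frac{14357}{2}\right) = \frac{791400911}{2}$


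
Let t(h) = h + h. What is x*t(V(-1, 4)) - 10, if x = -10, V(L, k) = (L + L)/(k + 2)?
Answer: -10/3 ≈ -3.3333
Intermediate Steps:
V(L, k) = 2*L/(2 + k) (V(L, k) = (2*L)/(2 + k) = 2*L/(2 + k))
t(h) = 2*h
x*t(V(-1, 4)) - 10 = -20*2*(-1)/(2 + 4) - 10 = -20*2*(-1)/6 - 10 = -20*2*(-1)*(⅙) - 10 = -20*(-1)/3 - 10 = -10*(-⅔) - 10 = 20/3 - 10 = -10/3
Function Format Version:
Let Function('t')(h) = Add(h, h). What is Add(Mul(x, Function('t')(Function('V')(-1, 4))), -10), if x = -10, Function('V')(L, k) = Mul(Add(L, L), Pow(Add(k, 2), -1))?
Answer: Rational(-10, 3) ≈ -3.3333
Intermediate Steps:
Function('V')(L, k) = Mul(2, L, Pow(Add(2, k), -1)) (Function('V')(L, k) = Mul(Mul(2, L), Pow(Add(2, k), -1)) = Mul(2, L, Pow(Add(2, k), -1)))
Function('t')(h) = Mul(2, h)
Add(Mul(x, Function('t')(Function('V')(-1, 4))), -10) = Add(Mul(-10, Mul(2, Mul(2, -1, Pow(Add(2, 4), -1)))), -10) = Add(Mul(-10, Mul(2, Mul(2, -1, Pow(6, -1)))), -10) = Add(Mul(-10, Mul(2, Mul(2, -1, Rational(1, 6)))), -10) = Add(Mul(-10, Mul(2, Rational(-1, 3))), -10) = Add(Mul(-10, Rational(-2, 3)), -10) = Add(Rational(20, 3), -10) = Rational(-10, 3)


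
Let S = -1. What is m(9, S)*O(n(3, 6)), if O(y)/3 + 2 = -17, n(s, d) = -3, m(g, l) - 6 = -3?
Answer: -171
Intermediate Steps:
m(g, l) = 3 (m(g, l) = 6 - 3 = 3)
O(y) = -57 (O(y) = -6 + 3*(-17) = -6 - 51 = -57)
m(9, S)*O(n(3, 6)) = 3*(-57) = -171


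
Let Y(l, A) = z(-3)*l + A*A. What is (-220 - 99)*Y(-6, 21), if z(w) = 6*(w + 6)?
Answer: -106227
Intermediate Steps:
z(w) = 36 + 6*w (z(w) = 6*(6 + w) = 36 + 6*w)
Y(l, A) = A² + 18*l (Y(l, A) = (36 + 6*(-3))*l + A*A = (36 - 18)*l + A² = 18*l + A² = A² + 18*l)
(-220 - 99)*Y(-6, 21) = (-220 - 99)*(21² + 18*(-6)) = -319*(441 - 108) = -319*333 = -106227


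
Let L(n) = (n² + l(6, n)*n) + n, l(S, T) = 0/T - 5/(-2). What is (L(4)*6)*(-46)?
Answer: -8280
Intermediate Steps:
l(S, T) = 5/2 (l(S, T) = 0 - 5*(-½) = 0 + 5/2 = 5/2)
L(n) = n² + 7*n/2 (L(n) = (n² + 5*n/2) + n = n² + 7*n/2)
(L(4)*6)*(-46) = (((½)*4*(7 + 2*4))*6)*(-46) = (((½)*4*(7 + 8))*6)*(-46) = (((½)*4*15)*6)*(-46) = (30*6)*(-46) = 180*(-46) = -8280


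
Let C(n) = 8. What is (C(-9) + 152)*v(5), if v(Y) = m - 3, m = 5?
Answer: 320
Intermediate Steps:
v(Y) = 2 (v(Y) = 5 - 3 = 2)
(C(-9) + 152)*v(5) = (8 + 152)*2 = 160*2 = 320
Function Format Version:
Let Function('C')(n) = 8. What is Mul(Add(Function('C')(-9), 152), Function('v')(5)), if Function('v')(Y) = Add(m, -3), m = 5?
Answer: 320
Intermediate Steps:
Function('v')(Y) = 2 (Function('v')(Y) = Add(5, -3) = 2)
Mul(Add(Function('C')(-9), 152), Function('v')(5)) = Mul(Add(8, 152), 2) = Mul(160, 2) = 320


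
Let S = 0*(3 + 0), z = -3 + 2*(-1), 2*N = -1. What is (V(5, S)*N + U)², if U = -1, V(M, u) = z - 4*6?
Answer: 729/4 ≈ 182.25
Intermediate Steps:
N = -½ (N = (½)*(-1) = -½ ≈ -0.50000)
z = -5 (z = -3 - 2 = -5)
S = 0 (S = 0*3 = 0)
V(M, u) = -29 (V(M, u) = -5 - 4*6 = -5 - 24 = -29)
(V(5, S)*N + U)² = (-29*(-½) - 1)² = (29/2 - 1)² = (27/2)² = 729/4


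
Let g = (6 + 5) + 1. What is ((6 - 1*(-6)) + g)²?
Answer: 576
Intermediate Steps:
g = 12 (g = 11 + 1 = 12)
((6 - 1*(-6)) + g)² = ((6 - 1*(-6)) + 12)² = ((6 + 6) + 12)² = (12 + 12)² = 24² = 576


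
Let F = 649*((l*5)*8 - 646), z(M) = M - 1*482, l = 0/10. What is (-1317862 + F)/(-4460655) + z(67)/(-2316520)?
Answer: 805183025629/2066639304120 ≈ 0.38961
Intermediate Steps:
l = 0 (l = 0*(⅒) = 0)
z(M) = -482 + M (z(M) = M - 482 = -482 + M)
F = -419254 (F = 649*((0*5)*8 - 646) = 649*(0*8 - 646) = 649*(0 - 646) = 649*(-646) = -419254)
(-1317862 + F)/(-4460655) + z(67)/(-2316520) = (-1317862 - 419254)/(-4460655) + (-482 + 67)/(-2316520) = -1737116*(-1/4460655) - 415*(-1/2316520) = 1737116/4460655 + 83/463304 = 805183025629/2066639304120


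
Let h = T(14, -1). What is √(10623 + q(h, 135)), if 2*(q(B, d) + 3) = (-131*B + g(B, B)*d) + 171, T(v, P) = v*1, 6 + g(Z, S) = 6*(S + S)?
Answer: √82894/2 ≈ 143.96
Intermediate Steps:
g(Z, S) = -6 + 12*S (g(Z, S) = -6 + 6*(S + S) = -6 + 6*(2*S) = -6 + 12*S)
T(v, P) = v
h = 14
q(B, d) = 165/2 - 131*B/2 + d*(-6 + 12*B)/2 (q(B, d) = -3 + ((-131*B + (-6 + 12*B)*d) + 171)/2 = -3 + ((-131*B + d*(-6 + 12*B)) + 171)/2 = -3 + (171 - 131*B + d*(-6 + 12*B))/2 = -3 + (171/2 - 131*B/2 + d*(-6 + 12*B)/2) = 165/2 - 131*B/2 + d*(-6 + 12*B)/2)
√(10623 + q(h, 135)) = √(10623 + (165/2 - 131/2*14 + 3*135*(-1 + 2*14))) = √(10623 + (165/2 - 917 + 3*135*(-1 + 28))) = √(10623 + (165/2 - 917 + 3*135*27)) = √(10623 + (165/2 - 917 + 10935)) = √(10623 + 20201/2) = √(41447/2) = √82894/2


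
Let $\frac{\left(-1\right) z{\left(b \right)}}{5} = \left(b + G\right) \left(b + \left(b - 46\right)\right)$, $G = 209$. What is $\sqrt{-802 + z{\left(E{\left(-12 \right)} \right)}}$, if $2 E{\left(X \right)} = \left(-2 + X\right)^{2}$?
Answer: $2 i \sqrt{57763} \approx 480.68 i$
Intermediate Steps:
$E{\left(X \right)} = \frac{\left(-2 + X\right)^{2}}{2}$
$z{\left(b \right)} = - 5 \left(-46 + 2 b\right) \left(209 + b\right)$ ($z{\left(b \right)} = - 5 \left(b + 209\right) \left(b + \left(b - 46\right)\right) = - 5 \left(209 + b\right) \left(b + \left(-46 + b\right)\right) = - 5 \left(209 + b\right) \left(-46 + 2 b\right) = - 5 \left(-46 + 2 b\right) \left(209 + b\right)$)
$\sqrt{-802 + z{\left(E{\left(-12 \right)} \right)}} = \sqrt{-802 - \left(-48070 + 10 \frac{\left(-2 - 12\right)^{4}}{4} + 1860 \cdot \frac{1}{2} \left(-2 - 12\right)^{2}\right)} = \sqrt{-802 - \left(-48070 + 96040 + 1860 \cdot \frac{1}{2} \left(-14\right)^{2}\right)} = \sqrt{-802 - \left(-48070 + 96040 + 1860 \cdot \frac{1}{2} \cdot 196\right)} = \sqrt{-802 - \left(134210 + 96040\right)} = \sqrt{-802 - 230250} = \sqrt{-231052} = 2 i \sqrt{57763}$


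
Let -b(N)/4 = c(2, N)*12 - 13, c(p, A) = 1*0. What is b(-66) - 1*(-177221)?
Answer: 177273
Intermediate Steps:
c(p, A) = 0
b(N) = 52 (b(N) = -4*(0*12 - 13) = -4*(0 - 13) = -4*(-13) = 52)
b(-66) - 1*(-177221) = 52 - 1*(-177221) = 52 + 177221 = 177273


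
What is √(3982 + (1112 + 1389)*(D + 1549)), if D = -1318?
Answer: √581713 ≈ 762.70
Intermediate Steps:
√(3982 + (1112 + 1389)*(D + 1549)) = √(3982 + (1112 + 1389)*(-1318 + 1549)) = √(3982 + 2501*231) = √(3982 + 577731) = √581713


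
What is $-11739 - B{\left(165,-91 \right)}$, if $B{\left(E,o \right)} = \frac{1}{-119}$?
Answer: $- \frac{1396940}{119} \approx -11739.0$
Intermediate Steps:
$B{\left(E,o \right)} = - \frac{1}{119}$
$-11739 - B{\left(165,-91 \right)} = -11739 - - \frac{1}{119} = -11739 + \frac{1}{119} = - \frac{1396940}{119}$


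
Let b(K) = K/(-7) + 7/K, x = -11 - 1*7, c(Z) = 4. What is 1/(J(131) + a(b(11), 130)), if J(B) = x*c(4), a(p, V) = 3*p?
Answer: -77/5760 ≈ -0.013368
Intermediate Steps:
x = -18 (x = -11 - 7 = -18)
b(K) = 7/K - K/7 (b(K) = K*(-⅐) + 7/K = -K/7 + 7/K = 7/K - K/7)
J(B) = -72 (J(B) = -18*4 = -72)
1/(J(131) + a(b(11), 130)) = 1/(-72 + 3*(7/11 - ⅐*11)) = 1/(-72 + 3*(7*(1/11) - 11/7)) = 1/(-72 + 3*(7/11 - 11/7)) = 1/(-72 + 3*(-72/77)) = 1/(-72 - 216/77) = 1/(-5760/77) = -77/5760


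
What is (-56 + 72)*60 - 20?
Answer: 940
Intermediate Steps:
(-56 + 72)*60 - 20 = 16*60 - 20 = 960 - 20 = 940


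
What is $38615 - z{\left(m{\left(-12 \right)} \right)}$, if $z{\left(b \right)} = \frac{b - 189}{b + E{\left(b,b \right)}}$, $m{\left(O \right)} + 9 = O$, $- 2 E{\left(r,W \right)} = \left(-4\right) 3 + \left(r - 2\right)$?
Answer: $38555$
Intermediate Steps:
$E{\left(r,W \right)} = 7 - \frac{r}{2}$ ($E{\left(r,W \right)} = - \frac{\left(-4\right) 3 + \left(r - 2\right)}{2} = - \frac{-12 + \left(r - 2\right)}{2} = - \frac{-12 + \left(-2 + r\right)}{2} = - \frac{-14 + r}{2} = 7 - \frac{r}{2}$)
$m{\left(O \right)} = -9 + O$
$z{\left(b \right)} = \frac{-189 + b}{7 + \frac{b}{2}}$ ($z{\left(b \right)} = \frac{b - 189}{b - \left(-7 + \frac{b}{2}\right)} = \frac{-189 + b}{7 + \frac{b}{2}}$)
$38615 - z{\left(m{\left(-12 \right)} \right)} = 38615 - \frac{2 \left(-189 - 21\right)}{14 - 21} = 38615 - 2 \frac{1}{-7} \left(-210\right) = 38615 - 2 \left(- \frac{1}{7}\right) \left(-210\right) = 38615 - 60 = 38555$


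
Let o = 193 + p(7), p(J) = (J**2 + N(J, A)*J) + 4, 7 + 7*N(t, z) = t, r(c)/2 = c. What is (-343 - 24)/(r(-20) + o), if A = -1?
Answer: -367/206 ≈ -1.7816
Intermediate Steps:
r(c) = 2*c
N(t, z) = -1 + t/7
p(J) = 4 + J**2 + J*(-1 + J/7) (p(J) = (J**2 + (-1 + J/7)*J) + 4 = (J**2 + J*(-1 + J/7)) + 4 = 4 + J**2 + J*(-1 + J/7))
o = 246 (o = 193 + (4 - 1*7 + (8/7)*7**2) = 193 + (4 - 7 + (8/7)*49) = 193 + (4 - 7 + 56) = 193 + 53 = 246)
(-343 - 24)/(r(-20) + o) = (-343 - 24)/(2*(-20) + 246) = -367/(-40 + 246) = -367/206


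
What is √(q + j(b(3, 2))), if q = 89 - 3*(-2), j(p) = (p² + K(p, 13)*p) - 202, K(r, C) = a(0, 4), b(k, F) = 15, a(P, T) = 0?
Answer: √118 ≈ 10.863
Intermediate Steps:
K(r, C) = 0
j(p) = -202 + p² (j(p) = (p² + 0*p) - 202 = (p² + 0) - 202 = p² - 202 = -202 + p²)
q = 95 (q = 89 + 6 = 95)
√(q + j(b(3, 2))) = √(95 + (-202 + 15²)) = √(95 + (-202 + 225)) = √(95 + 23) = √118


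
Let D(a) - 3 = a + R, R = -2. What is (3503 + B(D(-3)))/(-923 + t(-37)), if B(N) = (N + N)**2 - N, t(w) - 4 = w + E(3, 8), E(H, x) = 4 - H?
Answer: -3521/955 ≈ -3.6869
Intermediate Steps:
t(w) = 5 + w (t(w) = 4 + (w + (4 - 1*3)) = 4 + (w + (4 - 3)) = 4 + (w + 1) = 4 + (1 + w) = 5 + w)
D(a) = 1 + a (D(a) = 3 + (a - 2) = 3 + (-2 + a) = 1 + a)
B(N) = -N + 4*N**2 (B(N) = (2*N)**2 - N = 4*N**2 - N = -N + 4*N**2)
(3503 + B(D(-3)))/(-923 + t(-37)) = (3503 + (1 - 3)*(-1 + 4*(1 - 3)))/(-923 + (5 - 37)) = (3503 - 2*(-1 + 4*(-2)))/(-923 - 32) = (3503 - 2*(-1 - 8))/(-955) = (3503 - 2*(-9))*(-1/955) = (3503 + 18)*(-1/955) = 3521*(-1/955) = -3521/955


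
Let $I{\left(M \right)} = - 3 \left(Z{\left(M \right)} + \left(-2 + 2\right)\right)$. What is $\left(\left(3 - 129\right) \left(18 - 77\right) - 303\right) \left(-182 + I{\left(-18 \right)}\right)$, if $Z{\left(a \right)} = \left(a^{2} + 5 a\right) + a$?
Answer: $-5918730$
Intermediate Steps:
$Z{\left(a \right)} = a^{2} + 6 a$
$I{\left(M \right)} = - 3 M \left(6 + M\right)$ ($I{\left(M \right)} = - 3 \left(M \left(6 + M\right) + \left(-2 + 2\right)\right) = - 3 \left(M \left(6 + M\right) + 0\right) = - 3 M \left(6 + M\right)$)
$\left(\left(3 - 129\right) \left(18 - 77\right) - 303\right) \left(-182 + I{\left(-18 \right)}\right) = \left(\left(3 - 129\right) \left(18 - 77\right) - 303\right) \left(-182 - - 54 \left(6 - 18\right)\right) = \left(\left(-126\right) \left(-59\right) - 303\right) \left(-182 - \left(-54\right) \left(-12\right)\right) = \left(7434 - 303\right) \left(-182 - 648\right) = 7131 \left(-830\right) = -5918730$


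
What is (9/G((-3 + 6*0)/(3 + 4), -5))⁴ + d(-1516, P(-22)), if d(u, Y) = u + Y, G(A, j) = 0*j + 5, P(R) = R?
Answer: -954689/625 ≈ -1527.5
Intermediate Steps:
G(A, j) = 5 (G(A, j) = 0 + 5 = 5)
d(u, Y) = Y + u
(9/G((-3 + 6*0)/(3 + 4), -5))⁴ + d(-1516, P(-22)) = (9/5)⁴ + (-22 - 1516) = (9*(⅕))⁴ - 1538 = (9/5)⁴ - 1538 = 6561/625 - 1538 = -954689/625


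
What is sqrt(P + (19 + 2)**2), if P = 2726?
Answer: sqrt(3167) ≈ 56.276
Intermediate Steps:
sqrt(P + (19 + 2)**2) = sqrt(2726 + (19 + 2)**2) = sqrt(2726 + 21**2) = sqrt(2726 + 441) = sqrt(3167)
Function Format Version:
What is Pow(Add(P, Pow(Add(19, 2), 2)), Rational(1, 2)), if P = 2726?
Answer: Pow(3167, Rational(1, 2)) ≈ 56.276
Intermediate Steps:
Pow(Add(P, Pow(Add(19, 2), 2)), Rational(1, 2)) = Pow(Add(2726, Pow(Add(19, 2), 2)), Rational(1, 2)) = Pow(Add(2726, Pow(21, 2)), Rational(1, 2)) = Pow(Add(2726, 441), Rational(1, 2)) = Pow(3167, Rational(1, 2))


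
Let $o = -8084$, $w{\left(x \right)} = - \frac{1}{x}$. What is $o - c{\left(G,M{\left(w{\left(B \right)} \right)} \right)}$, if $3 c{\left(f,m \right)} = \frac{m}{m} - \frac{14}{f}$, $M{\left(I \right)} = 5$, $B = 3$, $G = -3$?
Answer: $- \frac{72773}{9} \approx -8085.9$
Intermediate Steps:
$c{\left(f,m \right)} = \frac{1}{3} - \frac{14}{3 f}$ ($c{\left(f,m \right)} = \frac{\frac{m}{m} - \frac{14}{f}}{3} = \frac{1 - \frac{14}{f}}{3} = \frac{1}{3} - \frac{14}{3 f}$)
$o - c{\left(G,M{\left(w{\left(B \right)} \right)} \right)} = -8084 - \frac{-14 - 3}{3 \left(-3\right)} = -8084 - \frac{1}{3} \left(- \frac{1}{3}\right) \left(-17\right) = -8084 - \frac{17}{9} = - \frac{72773}{9}$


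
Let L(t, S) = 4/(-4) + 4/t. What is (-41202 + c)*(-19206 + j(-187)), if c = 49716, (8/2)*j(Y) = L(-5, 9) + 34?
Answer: -1634513463/10 ≈ -1.6345e+8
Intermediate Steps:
L(t, S) = -1 + 4/t (L(t, S) = 4*(-¼) + 4/t = -1 + 4/t)
j(Y) = 161/20 (j(Y) = ((4 - 1*(-5))/(-5) + 34)/4 = (-(4 + 5)/5 + 34)/4 = (-⅕*9 + 34)/4 = (-9/5 + 34)/4 = (¼)*(161/5) = 161/20)
(-41202 + c)*(-19206 + j(-187)) = (-41202 + 49716)*(-19206 + 161/20) = 8514*(-383959/20) = -1634513463/10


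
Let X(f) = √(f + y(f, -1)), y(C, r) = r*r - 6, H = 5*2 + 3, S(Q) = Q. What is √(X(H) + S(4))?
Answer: √(4 + 2*√2) ≈ 2.6131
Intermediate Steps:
H = 13 (H = 10 + 3 = 13)
y(C, r) = -6 + r² (y(C, r) = r² - 6 = -6 + r²)
X(f) = √(-5 + f) (X(f) = √(f + (-6 + (-1)²)) = √(f + (-6 + 1)) = √(f - 5) = √(-5 + f))
√(X(H) + S(4)) = √(√(-5 + 13) + 4) = √(√8 + 4) = √(2*√2 + 4) = √(4 + 2*√2)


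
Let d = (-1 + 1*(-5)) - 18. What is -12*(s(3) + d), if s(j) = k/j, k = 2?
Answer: 280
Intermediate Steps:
s(j) = 2/j
d = -24 (d = (-1 - 5) - 18 = -6 - 18 = -24)
-12*(s(3) + d) = -12*(2/3 - 24) = -12*(2*(⅓) - 24) = -12*(⅔ - 24) = -12*(-70/3) = 280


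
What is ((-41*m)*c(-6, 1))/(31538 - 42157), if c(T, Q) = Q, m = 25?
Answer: 25/259 ≈ 0.096525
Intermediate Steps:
((-41*m)*c(-6, 1))/(31538 - 42157) = (-41*25*1)/(31538 - 42157) = -1025*1/(-10619) = -1025*(-1/10619) = 25/259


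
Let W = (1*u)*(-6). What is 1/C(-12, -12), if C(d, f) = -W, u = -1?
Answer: -⅙ ≈ -0.16667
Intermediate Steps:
W = 6 (W = (1*(-1))*(-6) = -1*(-6) = 6)
C(d, f) = -6 (C(d, f) = -1*6 = -6)
1/C(-12, -12) = 1/(-6) = -⅙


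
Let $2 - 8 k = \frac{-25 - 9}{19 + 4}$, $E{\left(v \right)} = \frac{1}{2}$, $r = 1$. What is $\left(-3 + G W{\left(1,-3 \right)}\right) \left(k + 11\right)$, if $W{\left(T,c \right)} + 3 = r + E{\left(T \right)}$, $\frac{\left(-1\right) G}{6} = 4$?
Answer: $\frac{8679}{23} \approx 377.35$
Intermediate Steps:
$E{\left(v \right)} = \frac{1}{2}$
$G = -24$ ($G = \left(-6\right) 4 = -24$)
$W{\left(T,c \right)} = - \frac{3}{2}$ ($W{\left(T,c \right)} = -3 + \left(1 + \frac{1}{2}\right) = -3 + \frac{3}{2} = - \frac{3}{2}$)
$k = \frac{10}{23}$ ($k = \frac{1}{4} - \frac{\left(-25 - 9\right) \frac{1}{19 + 4}}{8} = \frac{1}{4} - \frac{\left(-34\right) \frac{1}{23}}{8} = \frac{1}{4} - - \frac{17}{92} = \frac{1}{4} + \frac{17}{92} = \frac{10}{23} \approx 0.43478$)
$\left(-3 + G W{\left(1,-3 \right)}\right) \left(k + 11\right) = \left(-3 - -36\right) \left(\frac{10}{23} + 11\right) = \left(-3 + 36\right) \frac{263}{23} = 33 \cdot \frac{263}{23} = \frac{8679}{23}$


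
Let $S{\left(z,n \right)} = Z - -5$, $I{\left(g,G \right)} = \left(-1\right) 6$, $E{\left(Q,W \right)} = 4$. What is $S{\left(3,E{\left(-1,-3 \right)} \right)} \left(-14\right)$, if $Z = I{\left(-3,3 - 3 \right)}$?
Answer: $14$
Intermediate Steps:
$I{\left(g,G \right)} = -6$
$Z = -6$
$S{\left(z,n \right)} = -1$ ($S{\left(z,n \right)} = -6 - -5 = -6 + 5 = -1$)
$S{\left(3,E{\left(-1,-3 \right)} \right)} \left(-14\right) = \left(-1\right) \left(-14\right) = 14$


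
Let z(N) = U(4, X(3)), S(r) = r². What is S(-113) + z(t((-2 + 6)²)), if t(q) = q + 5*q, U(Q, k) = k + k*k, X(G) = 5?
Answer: 12799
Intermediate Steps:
U(Q, k) = k + k²
t(q) = 6*q
z(N) = 30 (z(N) = 5*(1 + 5) = 5*6 = 30)
S(-113) + z(t((-2 + 6)²)) = (-113)² + 30 = 12769 + 30 = 12799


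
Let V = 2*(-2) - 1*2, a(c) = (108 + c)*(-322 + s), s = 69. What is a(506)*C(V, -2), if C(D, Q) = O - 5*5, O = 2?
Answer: 3572866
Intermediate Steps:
a(c) = -27324 - 253*c (a(c) = (108 + c)*(-322 + 69) = (108 + c)*(-253) = -27324 - 253*c)
V = -6 (V = -4 - 2 = -6)
C(D, Q) = -23 (C(D, Q) = 2 - 5*5 = 2 - 25 = -23)
a(506)*C(V, -2) = (-27324 - 253*506)*(-23) = (-27324 - 128018)*(-23) = -155342*(-23) = 3572866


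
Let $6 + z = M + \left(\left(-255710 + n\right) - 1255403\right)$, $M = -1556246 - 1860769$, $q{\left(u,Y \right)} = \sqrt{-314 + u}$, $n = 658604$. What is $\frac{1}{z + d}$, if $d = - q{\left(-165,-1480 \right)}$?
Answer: $\frac{i}{\sqrt{479} - 4269530 i} \approx -2.3422 \cdot 10^{-7} + 1.2006 \cdot 10^{-12} i$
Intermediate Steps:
$M = -3417015$ ($M = -1556246 - 1860769 = -3417015$)
$d = - i \sqrt{479}$ ($d = - \sqrt{-314 - 165} = - \sqrt{-479} = - i \sqrt{479} \approx - 21.886 i$)
$z = -4269530$ ($z = -6 + \left(-3417015 + \left(\left(-255710 + 658604\right) - 1255403\right)\right) = -6 + \left(-3417015 + \left(402894 - 1255403\right)\right) = -6 - 4269524 = -4269530$)
$\frac{1}{z + d} = \frac{1}{-4269530 - i \sqrt{479}}$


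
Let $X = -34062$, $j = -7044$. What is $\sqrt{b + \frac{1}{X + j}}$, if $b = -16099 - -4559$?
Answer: $\frac{i \sqrt{19499175384546}}{41106} \approx 107.42 i$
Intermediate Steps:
$b = -11540$ ($b = -16099 + 4559 = -11540$)
$\sqrt{b + \frac{1}{X + j}} = \sqrt{-11540 + \frac{1}{-34062 - 7044}} = \sqrt{-11540 + \frac{1}{-41106}} = \sqrt{-11540 - \frac{1}{41106}} = \sqrt{- \frac{474363241}{41106}} = \frac{i \sqrt{19499175384546}}{41106}$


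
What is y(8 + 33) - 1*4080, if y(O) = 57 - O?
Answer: -4064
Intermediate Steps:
y(8 + 33) - 1*4080 = (57 - (8 + 33)) - 1*4080 = (57 - 1*41) - 4080 = (57 - 41) - 4080 = 16 - 4080 = -4064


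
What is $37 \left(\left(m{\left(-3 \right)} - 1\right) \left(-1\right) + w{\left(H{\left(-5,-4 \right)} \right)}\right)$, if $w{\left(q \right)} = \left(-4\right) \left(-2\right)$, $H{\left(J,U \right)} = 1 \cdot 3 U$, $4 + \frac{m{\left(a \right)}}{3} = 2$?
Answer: $555$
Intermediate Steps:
$m{\left(a \right)} = -6$ ($m{\left(a \right)} = -12 + 3 \cdot 2 = -12 + 6 = -6$)
$H{\left(J,U \right)} = 3 U$
$w{\left(q \right)} = 8$
$37 \left(\left(m{\left(-3 \right)} - 1\right) \left(-1\right) + w{\left(H{\left(-5,-4 \right)} \right)}\right) = 37 \left(\left(-6 - 1\right) \left(-1\right) + 8\right) = 37 \left(\left(-7\right) \left(-1\right) + 8\right) = 37 \left(7 + 8\right) = 37 \cdot 15 = 555$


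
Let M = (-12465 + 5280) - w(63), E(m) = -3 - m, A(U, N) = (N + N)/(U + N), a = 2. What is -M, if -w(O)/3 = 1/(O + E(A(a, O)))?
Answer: 9038665/1258 ≈ 7184.9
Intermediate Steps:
A(U, N) = 2*N/(N + U) (A(U, N) = (2*N)/(N + U) = 2*N/(N + U))
w(O) = -3/(-3 + O - 2*O/(2 + O)) (w(O) = -3/(O + (-3 - 2*O/(O + 2))) = -3/(O + (-3 - 2*O/(2 + O))) = -3/(-3 + O - 2*O/(2 + O)))
M = -9038665/1258 (M = (-12465 + 5280) - 3*(2 + 63)/(2*63 + (2 + 63)*(3 - 1*63)) = -7185 - 3*65/(126 + 65*(3 - 63)) = -7185 - 3*65/(126 + 65*(-60)) = -7185 - 3*65/(126 - 3900) = -7185 - 3*65/(-3774) = -7185 - 3*(-1)*65/3774 = -7185 - 1*(-65/1258) = -7185 + 65/1258 = -9038665/1258 ≈ -7184.9)
-M = -1*(-9038665/1258) = 9038665/1258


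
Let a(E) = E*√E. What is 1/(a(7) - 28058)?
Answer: -28058/787251021 - 7*√7/787251021 ≈ -3.5664e-5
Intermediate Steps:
a(E) = E^(3/2)
1/(a(7) - 28058) = 1/(7^(3/2) - 28058) = 1/(7*√7 - 28058) = 1/(-28058 + 7*√7)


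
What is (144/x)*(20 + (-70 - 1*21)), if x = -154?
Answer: 5112/77 ≈ 66.390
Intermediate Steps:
(144/x)*(20 + (-70 - 1*21)) = (144/(-154))*(20 + (-70 - 1*21)) = (144*(-1/154))*(20 + (-70 - 21)) = -72*(20 - 91)/77 = -72/77*(-71) = 5112/77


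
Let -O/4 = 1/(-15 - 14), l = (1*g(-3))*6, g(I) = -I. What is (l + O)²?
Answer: 276676/841 ≈ 328.98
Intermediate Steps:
l = 18 (l = (1*(-1*(-3)))*6 = (1*3)*6 = 3*6 = 18)
O = 4/29 (O = -4/(-15 - 14) = -4/(-29) = -4*(-1/29) = 4/29 ≈ 0.13793)
(l + O)² = (18 + 4/29)² = (526/29)² = 276676/841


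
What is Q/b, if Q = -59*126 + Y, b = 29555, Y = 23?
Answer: -7411/29555 ≈ -0.25075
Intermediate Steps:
Q = -7411 (Q = -59*126 + 23 = -7434 + 23 = -7411)
Q/b = -7411/29555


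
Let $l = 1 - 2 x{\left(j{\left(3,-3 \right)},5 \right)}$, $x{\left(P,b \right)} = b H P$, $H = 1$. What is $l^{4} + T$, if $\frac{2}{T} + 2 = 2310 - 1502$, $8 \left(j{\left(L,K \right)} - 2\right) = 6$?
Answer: $\frac{3179863859}{6448} \approx 4.9316 \cdot 10^{5}$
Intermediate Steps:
$j{\left(L,K \right)} = \frac{11}{4}$ ($j{\left(L,K \right)} = 2 + \frac{1}{8} \cdot 6 = 2 + \frac{3}{4} = \frac{11}{4}$)
$x{\left(P,b \right)} = P b$ ($x{\left(P,b \right)} = b 1 P = b P = P b$)
$l = - \frac{53}{2}$ ($l = 1 - 2 \cdot \frac{11}{4} \cdot 5 = 1 - \frac{55}{2} = - \frac{53}{2} \approx -26.5$)
$T = \frac{1}{403}$ ($T = \frac{2}{-2 + \left(2310 - 1502\right)} = \frac{2}{-2 + 808} = \frac{2}{806} = 2 \cdot \frac{1}{806} = \frac{1}{403} \approx 0.0024814$)
$l^{4} + T = \left(- \frac{53}{2}\right)^{4} + \frac{1}{403} = \frac{7890481}{16} + \frac{1}{403} = \frac{3179863859}{6448}$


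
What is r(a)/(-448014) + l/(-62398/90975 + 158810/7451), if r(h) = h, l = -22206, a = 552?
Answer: -561976039930124167/522041304022294 ≈ -1076.5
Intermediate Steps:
r(a)/(-448014) + l/(-62398/90975 + 158810/7451) = 552/(-448014) - 22206/(-62398/90975 + 158810/7451) = 552*(-1/448014) - 22206/(-62398*1/90975 + 158810*(1/7451)) = -92/74669 - 22206/(-62398/90975 + 158810/7451) = -92/74669 - 22206/13982812252/677854725 = -92/74669 - 22206*677854725/13982812252 = -92/74669 - 7526221011675/6991406126 = -561976039930124167/522041304022294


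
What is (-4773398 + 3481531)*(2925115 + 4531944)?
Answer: -9633528439153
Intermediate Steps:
(-4773398 + 3481531)*(2925115 + 4531944) = -1291867*7457059 = -9633528439153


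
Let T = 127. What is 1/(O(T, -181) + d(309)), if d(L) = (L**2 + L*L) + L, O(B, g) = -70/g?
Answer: 181/34620121 ≈ 5.2282e-6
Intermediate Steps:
d(L) = L + 2*L**2 (d(L) = (L**2 + L**2) + L = 2*L**2 + L = L + 2*L**2)
1/(O(T, -181) + d(309)) = 1/(-70/(-181) + 309*(1 + 2*309)) = 1/(-70*(-1/181) + 309*(1 + 618)) = 1/(70/181 + 309*619) = 1/(70/181 + 191271) = 1/(34620121/181) = 181/34620121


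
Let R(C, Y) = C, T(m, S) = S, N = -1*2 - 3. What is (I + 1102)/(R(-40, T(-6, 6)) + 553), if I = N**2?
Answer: 1127/513 ≈ 2.1969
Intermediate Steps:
N = -5 (N = -2 - 3 = -5)
I = 25 (I = (-5)**2 = 25)
(I + 1102)/(R(-40, T(-6, 6)) + 553) = (25 + 1102)/(-40 + 553) = 1127/513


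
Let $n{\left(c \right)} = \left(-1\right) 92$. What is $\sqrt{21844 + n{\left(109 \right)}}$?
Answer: $2 \sqrt{5438} \approx 147.49$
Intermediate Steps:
$n{\left(c \right)} = -92$
$\sqrt{21844 + n{\left(109 \right)}} = \sqrt{21844 - 92} = \sqrt{21752} = 2 \sqrt{5438}$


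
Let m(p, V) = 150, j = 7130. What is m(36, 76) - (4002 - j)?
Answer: 3278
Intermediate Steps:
m(36, 76) - (4002 - j) = 150 - (4002 - 1*7130) = 150 - (4002 - 7130) = 150 - 1*(-3128) = 150 + 3128 = 3278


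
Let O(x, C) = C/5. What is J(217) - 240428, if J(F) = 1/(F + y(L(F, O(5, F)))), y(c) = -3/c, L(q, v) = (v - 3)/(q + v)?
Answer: -4799904491/19964 ≈ -2.4043e+5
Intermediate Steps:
O(x, C) = C/5 (O(x, C) = C*(⅕) = C/5)
L(q, v) = (-3 + v)/(q + v)
J(F) = 1/(F - 18*F/(5*(-3 + F/5))) (J(F) = 1/(F - 3*(F + F/5)/(-3 + F/5)) = 1/(F - 3*6*F/(5*(-3 + F/5))) = 1/(F - 18*F/(5*(-3 + F/5))))
J(217) - 240428 = (-15 + 217)/(217*(-33 + 217)) - 240428 = (1/217)*202/184 - 240428 = (1/217)*(1/184)*202 - 240428 = 101/19964 - 240428 = -4799904491/19964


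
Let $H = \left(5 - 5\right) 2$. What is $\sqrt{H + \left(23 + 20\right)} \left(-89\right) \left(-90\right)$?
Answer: $8010 \sqrt{43} \approx 52525.0$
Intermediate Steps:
$H = 0$ ($H = 0 \cdot 2 = 0$)
$\sqrt{H + \left(23 + 20\right)} \left(-89\right) \left(-90\right) = \sqrt{0 + \left(23 + 20\right)} \left(-89\right) \left(-90\right) = \sqrt{0 + 43} \left(-89\right) \left(-90\right) = \sqrt{43} \left(-89\right) \left(-90\right) = - 89 \sqrt{43} \left(-90\right) = 8010 \sqrt{43}$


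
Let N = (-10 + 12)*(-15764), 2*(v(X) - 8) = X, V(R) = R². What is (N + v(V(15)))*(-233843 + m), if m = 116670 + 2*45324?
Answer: 1666167875/2 ≈ 8.3308e+8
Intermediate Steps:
v(X) = 8 + X/2
m = 207318 (m = 116670 + 90648 = 207318)
N = -31528 (N = 2*(-15764) = -31528)
(N + v(V(15)))*(-233843 + m) = (-31528 + (8 + (½)*15²))*(-233843 + 207318) = (-31528 + (8 + (½)*225))*(-26525) = (-31528 + (8 + 225/2))*(-26525) = (-31528 + 241/2)*(-26525) = -62815/2*(-26525) = 1666167875/2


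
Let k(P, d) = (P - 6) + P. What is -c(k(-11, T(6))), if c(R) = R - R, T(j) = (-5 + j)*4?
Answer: 0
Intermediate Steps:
T(j) = -20 + 4*j
k(P, d) = -6 + 2*P (k(P, d) = (-6 + P) + P = -6 + 2*P)
c(R) = 0
-c(k(-11, T(6))) = -1*0 = 0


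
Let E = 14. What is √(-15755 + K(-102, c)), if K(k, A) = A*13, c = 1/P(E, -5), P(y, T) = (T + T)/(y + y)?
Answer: 3*I*√43865/5 ≈ 125.66*I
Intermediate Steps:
P(y, T) = T/y (P(y, T) = (2*T)/((2*y)) = (2*T)*(1/(2*y)) = T/y)
c = -14/5 (c = 1/(-5/14) = -14/5 ≈ -2.8000)
K(k, A) = 13*A
√(-15755 + K(-102, c)) = √(-15755 + 13*(-14/5)) = √(-15755 - 182/5) = √(-78957/5) = 3*I*√43865/5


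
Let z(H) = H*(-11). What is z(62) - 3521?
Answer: -4203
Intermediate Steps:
z(H) = -11*H
z(62) - 3521 = -11*62 - 3521 = -682 - 3521 = -4203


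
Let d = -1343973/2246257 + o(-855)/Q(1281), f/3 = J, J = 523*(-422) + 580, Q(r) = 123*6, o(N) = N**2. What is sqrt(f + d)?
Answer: I*sqrt(22371116718766311486042)/184193074 ≈ 812.03*I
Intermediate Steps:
Q(r) = 738
J = -220126 (J = -220706 + 580 = -220126)
f = -660378 (f = 3*(-220126) = -660378)
d = 182342019039/184193074 (d = -1343973/2246257 + (-855)**2/738 = -1343973*1/2246257 + 731025*(1/738) = -1343973/2246257 + 81225/82 = 182342019039/184193074 ≈ 989.95)
sqrt(f + d) = sqrt(-660378 + 182342019039/184193074) = sqrt(-121454711802933/184193074) = I*sqrt(22371116718766311486042)/184193074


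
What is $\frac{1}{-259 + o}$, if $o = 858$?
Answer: $\frac{1}{599} \approx 0.0016694$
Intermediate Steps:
$\frac{1}{-259 + o} = \frac{1}{-259 + 858} = \frac{1}{599}$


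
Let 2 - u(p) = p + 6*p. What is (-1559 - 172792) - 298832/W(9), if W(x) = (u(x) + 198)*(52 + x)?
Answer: -1457350139/8357 ≈ -1.7439e+5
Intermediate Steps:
u(p) = 2 - 7*p (u(p) = 2 - (p + 6*p) = 2 - 7*p)
W(x) = (52 + x)*(200 - 7*x) (W(x) = ((2 - 7*x) + 198)*(52 + x) = (200 - 7*x)*(52 + x) = (52 + x)*(200 - 7*x))
(-1559 - 172792) - 298832/W(9) = (-1559 - 172792) - 298832/(10400 - 164*9 - 7*9²) = -174351 - 298832/(10400 - 1476 - 7*81) = -174351 - 298832/(10400 - 1476 - 567) = -174351 - 298832/8357 = -1457350139/8357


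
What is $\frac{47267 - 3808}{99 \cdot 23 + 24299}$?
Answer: $\frac{43459}{26576} \approx 1.6353$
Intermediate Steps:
$\frac{47267 - 3808}{99 \cdot 23 + 24299} = \frac{43459}{2277 + 24299} = \frac{43459}{26576}$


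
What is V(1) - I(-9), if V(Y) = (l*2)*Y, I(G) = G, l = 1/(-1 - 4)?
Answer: 43/5 ≈ 8.6000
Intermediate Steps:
l = -⅕ (l = 1/(-5) = -⅕ ≈ -0.20000)
V(Y) = -2*Y/5 (V(Y) = (-⅕*2)*Y = -2*Y/5)
V(1) - I(-9) = -⅖*1 - 1*(-9) = -⅖ + 9 = 43/5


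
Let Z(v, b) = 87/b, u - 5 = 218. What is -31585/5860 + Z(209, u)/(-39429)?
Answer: -18514459801/3435001908 ≈ -5.3899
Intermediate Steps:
u = 223 (u = 5 + 218 = 223)
-31585/5860 + Z(209, u)/(-39429) = -31585/5860 + (87/223)/(-39429) = -31585*1/5860 + (87*(1/223))*(-1/39429) = -6317/1172 + (87/223)*(-1/39429) = -6317/1172 - 29/2930889 = -18514459801/3435001908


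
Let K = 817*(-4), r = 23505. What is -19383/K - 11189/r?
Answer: 419031763/76814340 ≈ 5.4551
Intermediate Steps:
K = -3268
-19383/K - 11189/r = -19383/(-3268) - 11189/23505 = -19383*(-1/3268) - 11189*1/23505 = 19383/3268 - 11189/23505 = 419031763/76814340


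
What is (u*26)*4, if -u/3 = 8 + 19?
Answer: -8424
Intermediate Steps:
u = -81 (u = -3*(8 + 19) = -3*27 = -81)
(u*26)*4 = -81*26*4 = -2106*4 = -8424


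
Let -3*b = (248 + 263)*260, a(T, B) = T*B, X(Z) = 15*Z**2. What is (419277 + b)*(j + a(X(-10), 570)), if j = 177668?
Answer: 1161721552628/3 ≈ 3.8724e+11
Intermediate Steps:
a(T, B) = B*T
b = -132860/3 (b = -(248 + 263)*260/3 = -511*260/3 = -1/3*132860 = -132860/3 ≈ -44287.)
(419277 + b)*(j + a(X(-10), 570)) = (419277 - 132860/3)*(177668 + 570*(15*(-10)**2)) = 1124971*(177668 + 570*(15*100))/3 = 1124971*(177668 + 570*1500)/3 = 1124971*(177668 + 855000)/3 = (1124971/3)*1032668 = 1161721552628/3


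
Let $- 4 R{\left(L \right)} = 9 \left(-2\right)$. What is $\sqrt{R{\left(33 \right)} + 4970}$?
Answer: $\frac{\sqrt{19898}}{2} \approx 70.53$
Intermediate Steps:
$R{\left(L \right)} = \frac{9}{2}$ ($R{\left(L \right)} = - \frac{9 \left(-2\right)}{4} = \left(- \frac{1}{4}\right) \left(-18\right) = \frac{9}{2}$)
$\sqrt{R{\left(33 \right)} + 4970} = \sqrt{\frac{9}{2} + 4970} = \sqrt{\frac{9949}{2}} = \frac{\sqrt{19898}}{2}$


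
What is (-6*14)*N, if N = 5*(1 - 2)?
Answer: 420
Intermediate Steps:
N = -5 (N = 5*(-1) = -5)
(-6*14)*N = -6*14*(-5) = -84*(-5) = 420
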